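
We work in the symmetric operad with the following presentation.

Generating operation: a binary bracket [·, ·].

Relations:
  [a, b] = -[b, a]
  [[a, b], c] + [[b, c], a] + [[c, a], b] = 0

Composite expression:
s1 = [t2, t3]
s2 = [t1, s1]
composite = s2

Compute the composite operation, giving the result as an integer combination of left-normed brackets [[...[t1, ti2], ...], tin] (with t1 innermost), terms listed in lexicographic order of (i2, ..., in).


[[t1, t2], t3] - [[t1, t3], t2]

Antisymmetry and Jacobi reduce to t1-anchored left-normed brackets.
Composite bracket: [t1, [t2, t3]]
Expanding via [a, b] = ab - ba: 4 signed words (2^2 = 4).
Only words starting with t1 matter:
  word t1t2t3 has sign +1, contributing +[[t1, t2], t3]
  word t1t3t2 has sign -1, contributing -[[t1, t3], t2]


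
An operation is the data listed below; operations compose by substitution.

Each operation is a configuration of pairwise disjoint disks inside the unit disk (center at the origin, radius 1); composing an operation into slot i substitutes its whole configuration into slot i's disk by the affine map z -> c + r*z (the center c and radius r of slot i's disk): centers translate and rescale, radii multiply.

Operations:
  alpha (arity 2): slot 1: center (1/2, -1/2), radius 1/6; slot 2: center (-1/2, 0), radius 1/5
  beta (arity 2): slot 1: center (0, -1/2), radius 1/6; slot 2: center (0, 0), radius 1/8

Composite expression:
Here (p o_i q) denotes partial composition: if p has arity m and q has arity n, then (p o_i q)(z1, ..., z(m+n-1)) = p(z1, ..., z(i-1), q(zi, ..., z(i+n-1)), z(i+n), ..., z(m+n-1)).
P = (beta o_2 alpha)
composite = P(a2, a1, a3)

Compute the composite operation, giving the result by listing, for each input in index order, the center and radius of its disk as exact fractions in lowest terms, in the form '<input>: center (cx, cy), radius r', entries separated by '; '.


a1: center (1/16, -1/16), radius 1/48; a2: center (0, -1/2), radius 1/6; a3: center (-1/16, 0), radius 1/40

Below beta, radii multiply path by path; the a-disk centers shift.
for a2, the 1-step affine chain lands on center (0, -1/2), radius 1/6
for a1, the 2-step affine chain lands on center (1/16, -1/16), radius 1/48
for a3, the 2-step affine chain lands on center (-1/16, 0), radius 1/40


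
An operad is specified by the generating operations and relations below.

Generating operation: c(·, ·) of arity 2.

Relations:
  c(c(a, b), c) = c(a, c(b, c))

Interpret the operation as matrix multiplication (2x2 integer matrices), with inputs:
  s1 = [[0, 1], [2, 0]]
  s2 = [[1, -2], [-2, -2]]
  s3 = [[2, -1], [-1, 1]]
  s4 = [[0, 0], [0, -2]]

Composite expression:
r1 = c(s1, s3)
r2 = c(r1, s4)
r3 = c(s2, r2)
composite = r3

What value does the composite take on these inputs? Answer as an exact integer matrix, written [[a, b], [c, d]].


c(s1, s3) = [[-1, 1], [4, -2]]
c(c(s1, s3), s4) = [[0, -2], [0, 4]]
c(s2, c(c(s1, s3), s4)) = [[0, -10], [0, -4]]

[[0, -10], [0, -4]]


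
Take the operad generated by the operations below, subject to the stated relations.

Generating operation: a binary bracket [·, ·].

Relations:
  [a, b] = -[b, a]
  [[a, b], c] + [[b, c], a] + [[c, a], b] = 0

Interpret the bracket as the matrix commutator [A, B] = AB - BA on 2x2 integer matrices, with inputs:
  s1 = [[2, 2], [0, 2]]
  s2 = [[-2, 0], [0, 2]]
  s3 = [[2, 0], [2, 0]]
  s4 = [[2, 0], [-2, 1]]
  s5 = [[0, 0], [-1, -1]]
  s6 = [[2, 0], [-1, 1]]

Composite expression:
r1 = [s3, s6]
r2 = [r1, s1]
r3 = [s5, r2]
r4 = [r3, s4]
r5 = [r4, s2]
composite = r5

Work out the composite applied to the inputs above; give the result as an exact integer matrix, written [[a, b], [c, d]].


[s3, s6] = [[0, 0], [4, 0]]
[[s3, s6], s1] = [[-8, 0], [0, 8]]
[s5, [[s3, s6], s1]] = [[0, 0], [16, 0]]
[[s5, [[s3, s6], s1]], s4] = [[0, 0], [16, 0]]
[[[s5, [[s3, s6], s1]], s4], s2] = [[0, 0], [-64, 0]]

[[0, 0], [-64, 0]]


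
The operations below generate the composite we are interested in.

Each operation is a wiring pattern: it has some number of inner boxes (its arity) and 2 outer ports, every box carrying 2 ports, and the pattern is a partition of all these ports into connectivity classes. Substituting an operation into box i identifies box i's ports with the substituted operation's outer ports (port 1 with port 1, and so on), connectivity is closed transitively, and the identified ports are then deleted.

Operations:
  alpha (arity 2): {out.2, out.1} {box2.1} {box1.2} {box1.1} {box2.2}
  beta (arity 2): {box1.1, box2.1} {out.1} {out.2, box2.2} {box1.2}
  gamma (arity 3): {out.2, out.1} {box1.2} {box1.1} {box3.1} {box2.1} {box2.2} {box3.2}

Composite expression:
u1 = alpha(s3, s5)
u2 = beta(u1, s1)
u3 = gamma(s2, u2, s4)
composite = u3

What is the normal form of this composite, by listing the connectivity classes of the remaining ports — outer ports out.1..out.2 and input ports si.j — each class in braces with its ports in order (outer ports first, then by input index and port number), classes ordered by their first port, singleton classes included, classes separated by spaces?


{out.1, out.2} {s1.1} {s1.2} {s2.1} {s2.2} {s3.1} {s3.2} {s4.1} {s4.2} {s5.1} {s5.2}

Two ports join when wires chain via gamma-identified ports.
after alpha, the pattern on (s3, s5) reads {out.1, out.2} {s3.1} {s3.2} {s5.1} {s5.2} (out.j = its outer ports)
after beta, the pattern on (s3, s5, s1) reads {out.1} {out.2, s1.2} {s1.1} {s3.1} {s3.2} {s5.1} {s5.2} (out.j = its outer ports)
after gamma, the pattern on (s2, s3, s5, s1, s4) reads {out.1, out.2} {s1.1} {s1.2} {s2.1} {s2.2} {s3.1} {s3.2} {s4.1} {s4.2} {s5.1} {s5.2} (out.j = its outer ports)


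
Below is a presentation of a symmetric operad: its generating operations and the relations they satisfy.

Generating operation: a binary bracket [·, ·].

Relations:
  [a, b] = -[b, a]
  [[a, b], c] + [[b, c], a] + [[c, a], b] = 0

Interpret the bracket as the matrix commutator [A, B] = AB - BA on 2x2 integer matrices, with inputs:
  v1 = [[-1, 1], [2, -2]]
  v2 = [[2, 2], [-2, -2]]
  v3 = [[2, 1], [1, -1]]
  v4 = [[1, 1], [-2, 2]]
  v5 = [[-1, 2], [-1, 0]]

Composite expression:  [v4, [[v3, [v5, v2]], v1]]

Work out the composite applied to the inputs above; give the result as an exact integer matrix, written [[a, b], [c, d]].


[[66, 98], [262, -66]]

[v5, v2] = [[-2, -10], [-6, 2]]
[v3, [v5, v2]] = [[4, -26], [14, -4]]
[[v3, [v5, v2]], v1] = [[-66, 34], [-2, 66]]
[v4, [[v3, [v5, v2]], v1]] = [[66, 98], [262, -66]]


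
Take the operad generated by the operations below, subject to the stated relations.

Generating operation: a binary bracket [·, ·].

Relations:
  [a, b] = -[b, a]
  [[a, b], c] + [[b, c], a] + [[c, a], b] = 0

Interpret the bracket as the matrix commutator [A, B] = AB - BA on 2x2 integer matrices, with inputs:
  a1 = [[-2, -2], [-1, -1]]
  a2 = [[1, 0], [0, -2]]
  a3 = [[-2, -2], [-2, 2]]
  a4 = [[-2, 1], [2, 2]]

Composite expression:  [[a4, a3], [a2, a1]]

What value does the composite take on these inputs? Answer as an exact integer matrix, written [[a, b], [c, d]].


[[-60, -24], [-12, 60]]


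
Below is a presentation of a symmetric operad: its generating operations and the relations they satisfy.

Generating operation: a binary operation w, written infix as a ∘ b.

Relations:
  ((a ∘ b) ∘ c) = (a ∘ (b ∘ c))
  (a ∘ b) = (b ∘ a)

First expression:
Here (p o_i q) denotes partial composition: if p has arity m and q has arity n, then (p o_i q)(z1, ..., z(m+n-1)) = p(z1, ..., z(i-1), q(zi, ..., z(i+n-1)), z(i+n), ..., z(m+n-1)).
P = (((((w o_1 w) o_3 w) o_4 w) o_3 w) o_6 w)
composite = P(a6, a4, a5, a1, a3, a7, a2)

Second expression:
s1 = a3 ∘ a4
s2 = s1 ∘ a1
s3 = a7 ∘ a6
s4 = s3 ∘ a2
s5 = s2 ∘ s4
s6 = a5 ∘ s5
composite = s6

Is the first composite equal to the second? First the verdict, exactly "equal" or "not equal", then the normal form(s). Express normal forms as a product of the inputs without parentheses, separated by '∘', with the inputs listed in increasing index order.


equal: each reduces to a1 ∘ a2 ∘ a3 ∘ a4 ∘ a5 ∘ a6 ∘ a7

In normal form, the first expression is a1 ∘ a2 ∘ a3 ∘ a4 ∘ a5 ∘ a6 ∘ a7
In normal form, the second expression is a1 ∘ a2 ∘ a3 ∘ a4 ∘ a5 ∘ a6 ∘ a7
Both agree, so they are equal.


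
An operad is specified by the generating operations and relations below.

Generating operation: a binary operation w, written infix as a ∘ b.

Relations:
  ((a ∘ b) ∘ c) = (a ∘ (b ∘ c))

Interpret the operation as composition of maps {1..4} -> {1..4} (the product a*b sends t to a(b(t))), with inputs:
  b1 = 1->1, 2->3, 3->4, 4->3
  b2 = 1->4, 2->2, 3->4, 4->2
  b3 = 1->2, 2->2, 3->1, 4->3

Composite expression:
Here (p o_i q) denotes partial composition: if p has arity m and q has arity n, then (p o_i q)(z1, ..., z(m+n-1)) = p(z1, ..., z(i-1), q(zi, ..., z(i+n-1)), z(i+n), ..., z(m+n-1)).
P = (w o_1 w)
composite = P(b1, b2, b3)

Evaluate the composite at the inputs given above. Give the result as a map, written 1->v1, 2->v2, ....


(b1 ∘ b2) = 1->3, 2->3, 3->3, 4->3
((b1 ∘ b2) ∘ b3) = 1->3, 2->3, 3->3, 4->3

1->3, 2->3, 3->3, 4->3


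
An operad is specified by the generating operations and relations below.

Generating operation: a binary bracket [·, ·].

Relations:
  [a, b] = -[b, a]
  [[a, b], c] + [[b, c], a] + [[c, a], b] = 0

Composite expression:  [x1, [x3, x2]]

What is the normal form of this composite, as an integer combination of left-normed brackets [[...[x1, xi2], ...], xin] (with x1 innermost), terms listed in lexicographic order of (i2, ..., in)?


-[[x1, x2], x3] + [[x1, x3], x2]

Left-normed coefficients sit on the x1-initial expansion words.
Composite bracket: [x1, [x3, x2]]
Expanding via [a, b] = ab - ba: 4 signed words (2^2 = 4).
Collect the words opening with x1:
  x1x2x3 (sign -1) contributes -[[x1, x2], x3]
  x1x3x2 (sign +1) contributes +[[x1, x3], x2]


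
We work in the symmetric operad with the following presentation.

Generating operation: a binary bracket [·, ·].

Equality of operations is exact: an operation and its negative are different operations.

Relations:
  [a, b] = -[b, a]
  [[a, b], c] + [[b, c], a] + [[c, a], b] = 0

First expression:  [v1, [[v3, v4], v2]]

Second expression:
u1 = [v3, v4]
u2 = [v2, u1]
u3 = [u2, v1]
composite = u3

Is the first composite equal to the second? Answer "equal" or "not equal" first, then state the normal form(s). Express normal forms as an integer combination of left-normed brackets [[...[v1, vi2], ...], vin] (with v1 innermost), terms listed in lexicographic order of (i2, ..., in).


The first expression reduces to -[[[v1, v2], v3], v4] + [[[v1, v2], v4], v3] + [[[v1, v3], v4], v2] - [[[v1, v4], v3], v2]
The second expression reduces to -[[[v1, v2], v3], v4] + [[[v1, v2], v4], v3] + [[[v1, v3], v4], v2] - [[[v1, v4], v3], v2]
One common form — equal.

equal; the common form is -[[[v1, v2], v3], v4] + [[[v1, v2], v4], v3] + [[[v1, v3], v4], v2] - [[[v1, v4], v3], v2]


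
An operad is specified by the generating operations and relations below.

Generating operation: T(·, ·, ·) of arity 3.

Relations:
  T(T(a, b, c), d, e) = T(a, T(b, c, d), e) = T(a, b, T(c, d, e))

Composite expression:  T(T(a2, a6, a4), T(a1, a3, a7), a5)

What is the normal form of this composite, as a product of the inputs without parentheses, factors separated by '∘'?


Associativity of T dissolves the nesting; only the a-input order survives.
T(a2, a6, a4) linearizes to a2 ∘ a6 ∘ a4
T(a1, a3, a7) linearizes to a1 ∘ a3 ∘ a7
T(T(a2, a6, a4), T(a1, a3, a7), a5) linearizes to a2 ∘ a6 ∘ a4 ∘ a1 ∘ a3 ∘ a7 ∘ a5

a2 ∘ a6 ∘ a4 ∘ a1 ∘ a3 ∘ a7 ∘ a5


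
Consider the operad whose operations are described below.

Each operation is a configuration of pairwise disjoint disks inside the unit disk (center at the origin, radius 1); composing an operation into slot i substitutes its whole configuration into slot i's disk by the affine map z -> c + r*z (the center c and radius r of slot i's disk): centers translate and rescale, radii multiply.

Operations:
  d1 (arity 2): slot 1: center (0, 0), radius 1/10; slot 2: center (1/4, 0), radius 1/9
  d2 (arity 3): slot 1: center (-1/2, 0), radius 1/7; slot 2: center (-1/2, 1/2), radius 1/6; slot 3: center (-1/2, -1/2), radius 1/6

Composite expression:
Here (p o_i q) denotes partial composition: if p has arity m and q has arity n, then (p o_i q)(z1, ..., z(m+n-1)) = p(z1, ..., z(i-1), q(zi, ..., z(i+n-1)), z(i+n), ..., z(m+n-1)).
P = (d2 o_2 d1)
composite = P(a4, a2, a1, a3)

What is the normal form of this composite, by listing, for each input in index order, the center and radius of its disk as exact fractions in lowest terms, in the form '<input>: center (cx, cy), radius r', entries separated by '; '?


a1: center (-11/24, 1/2), radius 1/54; a2: center (-1/2, 1/2), radius 1/60; a3: center (-1/2, -1/2), radius 1/6; a4: center (-1/2, 0), radius 1/7


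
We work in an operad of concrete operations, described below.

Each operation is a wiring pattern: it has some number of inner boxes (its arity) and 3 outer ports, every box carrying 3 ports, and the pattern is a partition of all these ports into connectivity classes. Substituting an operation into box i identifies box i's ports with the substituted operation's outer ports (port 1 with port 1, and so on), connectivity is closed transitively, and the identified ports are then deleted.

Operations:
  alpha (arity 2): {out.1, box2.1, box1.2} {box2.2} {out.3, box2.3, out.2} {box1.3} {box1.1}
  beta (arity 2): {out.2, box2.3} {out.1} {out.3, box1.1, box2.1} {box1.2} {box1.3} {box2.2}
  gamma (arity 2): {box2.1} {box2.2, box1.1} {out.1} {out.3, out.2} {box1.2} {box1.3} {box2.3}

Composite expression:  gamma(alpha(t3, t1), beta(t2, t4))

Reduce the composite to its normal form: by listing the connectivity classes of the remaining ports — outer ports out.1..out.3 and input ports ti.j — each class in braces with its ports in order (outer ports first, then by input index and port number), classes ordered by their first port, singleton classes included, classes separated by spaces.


{out.1} {out.2, out.3} {t1.1, t3.2, t4.3} {t1.2} {t1.3} {t2.1, t4.1} {t2.2} {t2.3} {t3.1} {t3.3} {t4.2}

Two ports join when wires chain via gamma-identified ports.
after alpha, the pattern on (t3, t1) reads {out.1, t1.1, t3.2} {out.2, out.3, t1.3} {t1.2} {t3.1} {t3.3} (out.j = its outer ports)
after beta, the pattern on (t2, t4) reads {out.1} {out.2, t4.3} {out.3, t2.1, t4.1} {t2.2} {t2.3} {t4.2} (out.j = its outer ports)
after gamma, the pattern on (t3, t1, t2, t4) reads {out.1} {out.2, out.3} {t1.1, t3.2, t4.3} {t1.2} {t1.3} {t2.1, t4.1} {t2.2} {t2.3} {t3.1} {t3.3} {t4.2} (out.j = its outer ports)


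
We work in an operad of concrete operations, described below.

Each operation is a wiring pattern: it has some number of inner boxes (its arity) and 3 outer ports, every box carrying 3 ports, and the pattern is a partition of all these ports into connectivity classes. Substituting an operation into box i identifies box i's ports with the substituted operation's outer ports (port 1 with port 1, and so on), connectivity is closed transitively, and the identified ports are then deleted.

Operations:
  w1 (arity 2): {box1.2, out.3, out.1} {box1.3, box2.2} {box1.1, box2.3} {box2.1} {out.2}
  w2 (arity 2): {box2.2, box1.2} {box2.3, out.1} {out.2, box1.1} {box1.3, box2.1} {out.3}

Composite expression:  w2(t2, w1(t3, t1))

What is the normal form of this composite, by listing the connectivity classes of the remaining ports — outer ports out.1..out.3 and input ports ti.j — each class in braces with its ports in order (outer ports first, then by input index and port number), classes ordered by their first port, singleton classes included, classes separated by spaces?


{out.1, t2.3, t3.2} {out.2, t2.1} {out.3} {t1.1} {t1.2, t3.3} {t1.3, t3.1} {t2.2}

Treat the ports identified at w2 as solder joints: merge, then drop.
through w1, on inputs (t3, t1): {out.1, out.3, t3.2} {out.2} {t1.1} {t1.2, t3.3} {t1.3, t3.1} (out.j = stage outer ports)
through w2, on inputs (t2, t3, t1): {out.1, t2.3, t3.2} {out.2, t2.1} {out.3} {t1.1} {t1.2, t3.3} {t1.3, t3.1} {t2.2} (out.j = stage outer ports)


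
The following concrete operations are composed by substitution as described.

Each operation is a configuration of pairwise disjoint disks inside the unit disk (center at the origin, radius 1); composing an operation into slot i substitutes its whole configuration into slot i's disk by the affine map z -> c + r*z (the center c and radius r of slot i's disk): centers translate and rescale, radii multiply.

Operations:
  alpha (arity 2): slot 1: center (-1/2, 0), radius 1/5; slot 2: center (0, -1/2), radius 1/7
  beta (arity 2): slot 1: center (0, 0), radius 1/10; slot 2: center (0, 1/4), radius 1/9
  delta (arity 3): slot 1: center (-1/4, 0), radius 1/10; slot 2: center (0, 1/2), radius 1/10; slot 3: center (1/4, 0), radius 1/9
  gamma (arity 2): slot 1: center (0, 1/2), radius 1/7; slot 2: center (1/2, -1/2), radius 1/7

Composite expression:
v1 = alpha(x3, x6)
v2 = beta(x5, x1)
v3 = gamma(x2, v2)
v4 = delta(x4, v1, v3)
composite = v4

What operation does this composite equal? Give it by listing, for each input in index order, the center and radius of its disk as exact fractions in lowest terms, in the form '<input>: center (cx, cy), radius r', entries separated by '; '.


Follow each x-input down from delta: c' goes to c + r*c', radius to r*r'.
for x4, the 1-step affine chain lands on center (-1/4, 0), radius 1/10
for x3, the 2-step affine chain lands on center (-1/20, 1/2), radius 1/50
for x6, the 2-step affine chain lands on center (0, 9/20), radius 1/70
for x2, the 2-step affine chain lands on center (1/4, 1/18), radius 1/63
for x5, the 3-step affine chain lands on center (11/36, -1/18), radius 1/630
for x1, the 3-step affine chain lands on center (11/36, -13/252), radius 1/567

x1: center (11/36, -13/252), radius 1/567; x2: center (1/4, 1/18), radius 1/63; x3: center (-1/20, 1/2), radius 1/50; x4: center (-1/4, 0), radius 1/10; x5: center (11/36, -1/18), radius 1/630; x6: center (0, 9/20), radius 1/70


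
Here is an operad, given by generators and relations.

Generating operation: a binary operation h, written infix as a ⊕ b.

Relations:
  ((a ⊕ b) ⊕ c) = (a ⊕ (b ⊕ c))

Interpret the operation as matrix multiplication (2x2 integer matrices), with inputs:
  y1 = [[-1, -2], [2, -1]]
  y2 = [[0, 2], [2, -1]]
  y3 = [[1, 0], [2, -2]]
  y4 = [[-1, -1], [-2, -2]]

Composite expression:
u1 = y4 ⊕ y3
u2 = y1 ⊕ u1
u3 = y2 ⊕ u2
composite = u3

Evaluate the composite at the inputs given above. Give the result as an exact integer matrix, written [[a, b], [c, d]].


(y4 ⊕ y3) = [[-3, 2], [-6, 4]]
(y1 ⊕ (y4 ⊕ y3)) = [[15, -10], [0, 0]]
(y2 ⊕ (y1 ⊕ (y4 ⊕ y3))) = [[0, 0], [30, -20]]

[[0, 0], [30, -20]]


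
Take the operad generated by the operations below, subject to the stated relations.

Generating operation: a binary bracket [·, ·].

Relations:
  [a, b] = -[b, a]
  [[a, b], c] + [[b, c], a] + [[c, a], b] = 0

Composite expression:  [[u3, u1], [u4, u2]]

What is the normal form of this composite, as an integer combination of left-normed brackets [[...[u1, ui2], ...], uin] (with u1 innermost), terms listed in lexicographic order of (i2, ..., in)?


[[[u1, u3], u2], u4] - [[[u1, u3], u4], u2]

Expand each bracket as ab - ba; the u1-initial words give the coefficients.
Composite bracket: [[u3, u1], [u4, u2]]
Applying ab - ba throughout gives 8 signed words (2^3 = 8).
Words beginning with u1 determine it all:
  sign of u1u3u2u4 is +1, so it contributes +[[[u1, u3], u2], u4]
  sign of u1u3u4u2 is -1, so it contributes -[[[u1, u3], u4], u2]


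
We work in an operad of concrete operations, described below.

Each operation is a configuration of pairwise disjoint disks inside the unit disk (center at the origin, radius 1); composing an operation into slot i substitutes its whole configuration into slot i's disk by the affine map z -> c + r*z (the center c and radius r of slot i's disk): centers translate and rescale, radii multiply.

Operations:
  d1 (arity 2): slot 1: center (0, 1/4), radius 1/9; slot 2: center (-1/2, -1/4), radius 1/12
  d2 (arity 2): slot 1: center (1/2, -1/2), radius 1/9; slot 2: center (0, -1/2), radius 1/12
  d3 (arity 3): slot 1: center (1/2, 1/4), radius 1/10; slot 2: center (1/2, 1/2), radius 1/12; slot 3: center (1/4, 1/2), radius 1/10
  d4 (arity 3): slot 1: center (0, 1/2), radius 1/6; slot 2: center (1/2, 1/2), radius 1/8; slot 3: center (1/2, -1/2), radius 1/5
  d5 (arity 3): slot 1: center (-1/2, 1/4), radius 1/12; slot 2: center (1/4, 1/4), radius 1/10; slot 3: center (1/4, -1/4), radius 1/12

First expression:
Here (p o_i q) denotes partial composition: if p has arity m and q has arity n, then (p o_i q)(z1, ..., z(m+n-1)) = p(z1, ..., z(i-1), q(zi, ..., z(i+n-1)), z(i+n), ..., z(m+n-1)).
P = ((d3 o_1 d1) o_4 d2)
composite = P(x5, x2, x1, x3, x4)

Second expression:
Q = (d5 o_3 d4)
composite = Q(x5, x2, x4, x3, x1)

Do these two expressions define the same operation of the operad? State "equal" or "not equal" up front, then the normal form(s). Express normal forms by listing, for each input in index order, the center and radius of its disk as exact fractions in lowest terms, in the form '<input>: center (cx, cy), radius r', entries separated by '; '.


not equal; the first gives x1: center (1/2, 1/2), radius 1/12; x2: center (9/20, 9/40), radius 1/120; x3: center (3/10, 9/20), radius 1/90; x4: center (1/4, 9/20), radius 1/120; x5: center (1/2, 11/40), radius 1/90 and the second x1: center (7/24, -7/24), radius 1/60; x2: center (1/4, 1/4), radius 1/10; x3: center (7/24, -5/24), radius 1/96; x4: center (1/4, -5/24), radius 1/72; x5: center (-1/2, 1/4), radius 1/12

The first expression reduces to x1: center (1/2, 1/2), radius 1/12; x2: center (9/20, 9/40), radius 1/120; x3: center (3/10, 9/20), radius 1/90; x4: center (1/4, 9/20), radius 1/120; x5: center (1/2, 11/40), radius 1/90
The second expression reduces to x1: center (7/24, -7/24), radius 1/60; x2: center (1/4, 1/4), radius 1/10; x3: center (7/24, -5/24), radius 1/96; x4: center (1/4, -5/24), radius 1/72; x5: center (-1/2, 1/4), radius 1/12
They disagree, so not equal.


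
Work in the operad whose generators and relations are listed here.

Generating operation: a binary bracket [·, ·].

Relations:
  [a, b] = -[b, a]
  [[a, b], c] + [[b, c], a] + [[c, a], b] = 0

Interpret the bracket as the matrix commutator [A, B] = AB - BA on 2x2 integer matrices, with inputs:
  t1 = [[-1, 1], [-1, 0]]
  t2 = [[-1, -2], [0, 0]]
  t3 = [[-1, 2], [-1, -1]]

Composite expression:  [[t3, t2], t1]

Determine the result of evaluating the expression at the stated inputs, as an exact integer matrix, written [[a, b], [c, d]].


[t3, t2] = [[-2, 2], [1, 2]]
[[t3, t2], t1] = [[-3, -2], [-5, 3]]

[[-3, -2], [-5, 3]]


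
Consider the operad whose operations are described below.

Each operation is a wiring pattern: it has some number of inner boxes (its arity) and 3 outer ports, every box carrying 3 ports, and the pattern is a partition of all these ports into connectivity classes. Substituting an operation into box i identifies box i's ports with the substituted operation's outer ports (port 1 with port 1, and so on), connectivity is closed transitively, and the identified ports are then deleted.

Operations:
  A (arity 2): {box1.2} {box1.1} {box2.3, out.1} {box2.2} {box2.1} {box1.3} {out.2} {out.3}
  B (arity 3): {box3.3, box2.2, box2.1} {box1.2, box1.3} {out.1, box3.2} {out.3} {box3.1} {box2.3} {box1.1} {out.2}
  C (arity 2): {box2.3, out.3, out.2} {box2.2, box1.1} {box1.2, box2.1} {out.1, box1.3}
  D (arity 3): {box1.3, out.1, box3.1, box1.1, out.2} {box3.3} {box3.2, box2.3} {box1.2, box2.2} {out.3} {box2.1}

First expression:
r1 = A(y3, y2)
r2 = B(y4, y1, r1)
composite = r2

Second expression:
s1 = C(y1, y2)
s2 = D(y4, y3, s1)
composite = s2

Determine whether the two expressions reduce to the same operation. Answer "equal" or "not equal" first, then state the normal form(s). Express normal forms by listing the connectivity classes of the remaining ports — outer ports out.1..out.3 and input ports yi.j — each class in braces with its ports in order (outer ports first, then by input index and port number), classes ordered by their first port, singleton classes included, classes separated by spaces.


not equal — first {out.1} {out.2} {out.3} {y1.1, y1.2} {y1.3} {y2.1} {y2.2} {y2.3} {y3.1} {y3.2} {y3.3} {y4.1} {y4.2, y4.3}, second {out.1, out.2, y1.3, y4.1, y4.3} {out.3} {y1.1, y2.2} {y1.2, y2.1} {y2.3, y3.3} {y3.1} {y3.2, y4.2}

Normal form of the first expression: {out.1} {out.2} {out.3} {y1.1, y1.2} {y1.3} {y2.1} {y2.2} {y2.3} {y3.1} {y3.2} {y3.3} {y4.1} {y4.2, y4.3}
Normal form of the second expression: {out.1, out.2, y1.3, y4.1, y4.3} {out.3} {y1.1, y2.2} {y1.2, y2.1} {y2.3, y3.3} {y3.1} {y3.2, y4.2}
Distinct normal forms: not equal.


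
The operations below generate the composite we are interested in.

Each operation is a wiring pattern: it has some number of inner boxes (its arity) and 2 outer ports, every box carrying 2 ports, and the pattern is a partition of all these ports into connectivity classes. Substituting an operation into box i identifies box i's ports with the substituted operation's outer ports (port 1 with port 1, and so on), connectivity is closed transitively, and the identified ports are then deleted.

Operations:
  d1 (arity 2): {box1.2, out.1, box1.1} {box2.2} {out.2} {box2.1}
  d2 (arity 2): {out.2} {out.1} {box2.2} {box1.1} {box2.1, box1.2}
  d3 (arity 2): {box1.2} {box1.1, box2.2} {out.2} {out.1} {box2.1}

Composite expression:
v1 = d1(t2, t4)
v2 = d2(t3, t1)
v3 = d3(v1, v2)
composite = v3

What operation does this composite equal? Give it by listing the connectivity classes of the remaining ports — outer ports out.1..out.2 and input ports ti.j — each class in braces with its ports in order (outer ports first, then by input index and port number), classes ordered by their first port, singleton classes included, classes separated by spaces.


{out.1} {out.2} {t1.1, t3.2} {t1.2} {t2.1, t2.2} {t3.1} {t4.1} {t4.2}

Substituting into d3 glues patterns; closure does the rest.
composing d1 on (t2, t4), with out.j its own outer ports: {out.1, t2.1, t2.2} {out.2} {t4.1} {t4.2}
composing d2 on (t3, t1), with out.j its own outer ports: {out.1} {out.2} {t1.1, t3.2} {t1.2} {t3.1}
composing d3 on (t2, t4, t3, t1), with out.j its own outer ports: {out.1} {out.2} {t1.1, t3.2} {t1.2} {t2.1, t2.2} {t3.1} {t4.1} {t4.2}


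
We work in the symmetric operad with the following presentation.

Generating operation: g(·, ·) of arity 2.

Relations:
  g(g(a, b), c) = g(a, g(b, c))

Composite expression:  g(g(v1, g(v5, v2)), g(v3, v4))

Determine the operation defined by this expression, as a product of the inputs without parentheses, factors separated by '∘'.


v1 ∘ v5 ∘ v2 ∘ v3 ∘ v4

Associativity of g dissolves the nesting; only the v-input order survives.
g(v5, v2) flattens to v5 ∘ v2
g(v1, g(v5, v2)) flattens to v1 ∘ v5 ∘ v2
g(v3, v4) flattens to v3 ∘ v4
g(g(v1, g(v5, v2)), g(v3, v4)) flattens to v1 ∘ v5 ∘ v2 ∘ v3 ∘ v4


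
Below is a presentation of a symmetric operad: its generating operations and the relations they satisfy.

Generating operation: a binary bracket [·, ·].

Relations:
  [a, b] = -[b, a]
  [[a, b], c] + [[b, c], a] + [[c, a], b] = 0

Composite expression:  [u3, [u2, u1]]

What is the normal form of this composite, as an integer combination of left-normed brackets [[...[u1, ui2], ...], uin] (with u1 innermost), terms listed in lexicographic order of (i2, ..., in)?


Left-normed coefficients sit on the u1-initial expansion words.
Composite bracket: [u3, [u2, u1]]
Expanding via [a, b] = ab - ba: 4 signed words (2^2 = 4).
Keep just the words that open with u1:
  word u1u2u3 has sign +1, contributing +[[u1, u2], u3]

[[u1, u2], u3]


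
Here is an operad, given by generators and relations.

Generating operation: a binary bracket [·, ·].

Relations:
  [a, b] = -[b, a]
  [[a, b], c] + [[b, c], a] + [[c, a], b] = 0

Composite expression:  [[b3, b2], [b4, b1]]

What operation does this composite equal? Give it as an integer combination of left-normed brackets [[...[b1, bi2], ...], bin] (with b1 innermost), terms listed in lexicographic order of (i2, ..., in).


A multilinear Lie element is pinned by b1-initial words (b1 innermost).
Composite bracket: [[b3, b2], [b4, b1]]
Expanding via [a, b] = ab - ba: 8 signed words (2^3 = 8).
Collect the words opening with b1:
  word b1b4b2b3 has sign -1, contributing -[[[b1, b4], b2], b3]
  word b1b4b3b2 has sign +1, contributing +[[[b1, b4], b3], b2]

-[[[b1, b4], b2], b3] + [[[b1, b4], b3], b2]


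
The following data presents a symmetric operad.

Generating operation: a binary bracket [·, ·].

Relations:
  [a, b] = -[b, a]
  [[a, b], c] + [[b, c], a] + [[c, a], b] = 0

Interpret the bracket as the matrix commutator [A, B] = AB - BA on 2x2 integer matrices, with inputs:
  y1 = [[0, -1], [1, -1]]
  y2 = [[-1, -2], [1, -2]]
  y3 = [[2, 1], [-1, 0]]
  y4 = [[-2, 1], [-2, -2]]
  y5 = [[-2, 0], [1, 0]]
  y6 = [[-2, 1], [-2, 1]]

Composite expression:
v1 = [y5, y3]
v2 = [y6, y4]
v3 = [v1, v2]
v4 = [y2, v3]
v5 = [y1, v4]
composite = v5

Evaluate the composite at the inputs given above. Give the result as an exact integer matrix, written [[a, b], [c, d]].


[[-90, 90], [0, 90]]

[y5, y3] = [[-1, -2], [0, 1]]
[y6, y4] = [[0, -3], [-6, 0]]
[[y5, y3], [y6, y4]] = [[12, 6], [-12, -12]]
[y2, [[y5, y3], [y6, y4]]] = [[18, 54], [36, -18]]
[y1, [y2, [[y5, y3], [y6, y4]]]] = [[-90, 90], [0, 90]]


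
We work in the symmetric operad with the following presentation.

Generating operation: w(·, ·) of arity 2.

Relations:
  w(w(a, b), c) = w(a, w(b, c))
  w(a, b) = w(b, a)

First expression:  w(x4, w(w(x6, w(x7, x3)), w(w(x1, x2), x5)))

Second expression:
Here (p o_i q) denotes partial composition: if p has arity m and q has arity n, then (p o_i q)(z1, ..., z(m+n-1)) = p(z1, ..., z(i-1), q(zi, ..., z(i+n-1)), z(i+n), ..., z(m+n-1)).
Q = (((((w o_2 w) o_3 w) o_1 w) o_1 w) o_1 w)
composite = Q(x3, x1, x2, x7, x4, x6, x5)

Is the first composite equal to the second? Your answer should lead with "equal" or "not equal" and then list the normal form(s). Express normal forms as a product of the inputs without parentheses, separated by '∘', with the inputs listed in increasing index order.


equal — both sides give x1 ∘ x2 ∘ x3 ∘ x4 ∘ x5 ∘ x6 ∘ x7

The first composite normalizes to x1 ∘ x2 ∘ x3 ∘ x4 ∘ x5 ∘ x6 ∘ x7
The second composite normalizes to x1 ∘ x2 ∘ x3 ∘ x4 ∘ x5 ∘ x6 ∘ x7
The normal forms match — equal.


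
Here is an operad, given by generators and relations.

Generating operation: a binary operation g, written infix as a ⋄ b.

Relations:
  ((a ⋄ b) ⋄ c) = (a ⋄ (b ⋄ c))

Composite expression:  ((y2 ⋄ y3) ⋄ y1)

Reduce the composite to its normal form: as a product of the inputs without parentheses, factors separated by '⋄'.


y2 ⋄ y3 ⋄ y1


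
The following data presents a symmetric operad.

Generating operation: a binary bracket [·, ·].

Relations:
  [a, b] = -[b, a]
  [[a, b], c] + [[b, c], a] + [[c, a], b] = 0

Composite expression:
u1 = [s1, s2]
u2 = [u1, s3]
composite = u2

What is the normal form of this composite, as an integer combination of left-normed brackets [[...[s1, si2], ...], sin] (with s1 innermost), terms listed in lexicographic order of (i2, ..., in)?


[[s1, s2], s3]


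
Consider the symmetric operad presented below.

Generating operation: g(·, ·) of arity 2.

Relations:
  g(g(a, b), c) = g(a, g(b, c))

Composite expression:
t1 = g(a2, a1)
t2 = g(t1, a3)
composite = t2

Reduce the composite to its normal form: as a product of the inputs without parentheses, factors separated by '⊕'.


a2 ⊕ a1 ⊕ a3

Under associativity of g, the answer is the a's in reading order.
g(a2, a1) unparenthesizes to a2 ⊕ a1
g(g(a2, a1), a3) unparenthesizes to a2 ⊕ a1 ⊕ a3


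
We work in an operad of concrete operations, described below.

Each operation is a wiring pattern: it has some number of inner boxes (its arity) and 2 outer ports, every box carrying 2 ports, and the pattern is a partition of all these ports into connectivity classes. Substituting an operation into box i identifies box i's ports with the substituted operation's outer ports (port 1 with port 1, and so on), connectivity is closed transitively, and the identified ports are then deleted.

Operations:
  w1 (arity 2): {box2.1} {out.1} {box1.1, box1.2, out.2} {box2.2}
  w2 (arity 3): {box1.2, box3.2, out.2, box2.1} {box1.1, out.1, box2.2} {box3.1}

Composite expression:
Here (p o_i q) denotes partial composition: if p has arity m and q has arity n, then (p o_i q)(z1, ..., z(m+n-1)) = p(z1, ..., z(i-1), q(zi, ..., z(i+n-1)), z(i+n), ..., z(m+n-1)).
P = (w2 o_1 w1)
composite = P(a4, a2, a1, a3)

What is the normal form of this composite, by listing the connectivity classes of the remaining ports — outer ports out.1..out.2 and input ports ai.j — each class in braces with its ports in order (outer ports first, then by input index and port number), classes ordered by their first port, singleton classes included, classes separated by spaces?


Substituting into w2 glues patterns; closure does the rest.
through w1, on inputs (a4, a2): {out.1} {out.2, a4.1, a4.2} {a2.1} {a2.2} (out.j = stage outer ports)
through w2, on inputs (a4, a2, a1, a3): {out.1, a1.2} {out.2, a1.1, a3.2, a4.1, a4.2} {a2.1} {a2.2} {a3.1} (out.j = stage outer ports)

{out.1, a1.2} {out.2, a1.1, a3.2, a4.1, a4.2} {a2.1} {a2.2} {a3.1}


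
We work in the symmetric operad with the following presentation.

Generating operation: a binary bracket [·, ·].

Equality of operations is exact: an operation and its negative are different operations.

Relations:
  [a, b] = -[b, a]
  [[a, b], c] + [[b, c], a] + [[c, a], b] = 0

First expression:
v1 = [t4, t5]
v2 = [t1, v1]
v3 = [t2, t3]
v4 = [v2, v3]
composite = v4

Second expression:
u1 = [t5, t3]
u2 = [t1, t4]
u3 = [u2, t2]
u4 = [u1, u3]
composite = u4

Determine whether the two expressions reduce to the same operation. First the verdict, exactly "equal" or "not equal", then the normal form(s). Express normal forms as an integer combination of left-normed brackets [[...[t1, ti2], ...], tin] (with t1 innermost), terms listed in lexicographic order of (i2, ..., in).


not equal; the first gives [[[[t1, t4], t5], t2], t3] - [[[[t1, t4], t5], t3], t2] - [[[[t1, t5], t4], t2], t3] + [[[[t1, t5], t4], t3], t2] and the second [[[[t1, t4], t2], t3], t5] - [[[[t1, t4], t2], t5], t3]

The first composite normalizes to [[[[t1, t4], t5], t2], t3] - [[[[t1, t4], t5], t3], t2] - [[[[t1, t5], t4], t2], t3] + [[[[t1, t5], t4], t3], t2]
The second composite normalizes to [[[[t1, t4], t2], t3], t5] - [[[[t1, t4], t2], t5], t3]
Different reductions; not equal.


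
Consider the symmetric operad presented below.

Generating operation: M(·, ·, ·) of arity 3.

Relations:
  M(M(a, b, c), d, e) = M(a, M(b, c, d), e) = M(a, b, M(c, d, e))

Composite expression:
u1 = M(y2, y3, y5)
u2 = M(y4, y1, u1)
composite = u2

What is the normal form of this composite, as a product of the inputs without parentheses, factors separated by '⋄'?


Every regrouping of M is equal, so read the y-inputs in written order.
M(y2, y3, y5) spells out as y2 ⋄ y3 ⋄ y5
M(y4, y1, M(y2, y3, y5)) spells out as y4 ⋄ y1 ⋄ y2 ⋄ y3 ⋄ y5

y4 ⋄ y1 ⋄ y2 ⋄ y3 ⋄ y5


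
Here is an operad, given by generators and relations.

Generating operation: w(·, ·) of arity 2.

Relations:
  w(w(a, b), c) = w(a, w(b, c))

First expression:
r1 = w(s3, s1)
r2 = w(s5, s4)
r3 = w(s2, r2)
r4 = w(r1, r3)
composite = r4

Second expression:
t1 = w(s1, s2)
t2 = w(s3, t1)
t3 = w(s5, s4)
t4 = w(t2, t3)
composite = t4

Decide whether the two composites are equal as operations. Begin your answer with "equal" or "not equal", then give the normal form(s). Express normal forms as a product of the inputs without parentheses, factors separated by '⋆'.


equal; the common form is s3 ⋆ s1 ⋆ s2 ⋆ s5 ⋆ s4

The first expression, normalized: s3 ⋆ s1 ⋆ s2 ⋆ s5 ⋆ s4
The second expression, normalized: s3 ⋆ s1 ⋆ s2 ⋆ s5 ⋆ s4
Both agree, so they are equal.


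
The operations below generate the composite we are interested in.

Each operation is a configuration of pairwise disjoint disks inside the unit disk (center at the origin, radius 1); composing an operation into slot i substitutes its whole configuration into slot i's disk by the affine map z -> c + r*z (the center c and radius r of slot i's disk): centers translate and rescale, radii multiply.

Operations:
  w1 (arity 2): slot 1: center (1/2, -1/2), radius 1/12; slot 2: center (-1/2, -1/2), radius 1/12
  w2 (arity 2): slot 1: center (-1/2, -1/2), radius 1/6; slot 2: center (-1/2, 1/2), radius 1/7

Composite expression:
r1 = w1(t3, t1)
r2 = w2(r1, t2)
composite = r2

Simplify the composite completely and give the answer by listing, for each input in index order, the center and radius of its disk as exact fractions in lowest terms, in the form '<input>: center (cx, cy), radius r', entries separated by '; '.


t1: center (-7/12, -7/12), radius 1/72; t2: center (-1/2, 1/2), radius 1/7; t3: center (-5/12, -7/12), radius 1/72


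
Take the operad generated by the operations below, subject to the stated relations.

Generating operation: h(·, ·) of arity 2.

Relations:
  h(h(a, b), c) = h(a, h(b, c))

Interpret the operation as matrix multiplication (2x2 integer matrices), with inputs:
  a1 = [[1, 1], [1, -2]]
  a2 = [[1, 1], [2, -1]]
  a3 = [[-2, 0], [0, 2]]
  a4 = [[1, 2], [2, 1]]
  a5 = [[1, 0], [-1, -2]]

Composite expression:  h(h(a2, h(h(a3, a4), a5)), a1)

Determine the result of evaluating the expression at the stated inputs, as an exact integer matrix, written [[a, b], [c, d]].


[[8, -4], [22, -38]]

h(a3, a4) = [[-2, -4], [4, 2]]
h(h(a3, a4), a5) = [[2, 8], [2, -4]]
h(a2, h(h(a3, a4), a5)) = [[4, 4], [2, 20]]
h(h(a2, h(h(a3, a4), a5)), a1) = [[8, -4], [22, -38]]


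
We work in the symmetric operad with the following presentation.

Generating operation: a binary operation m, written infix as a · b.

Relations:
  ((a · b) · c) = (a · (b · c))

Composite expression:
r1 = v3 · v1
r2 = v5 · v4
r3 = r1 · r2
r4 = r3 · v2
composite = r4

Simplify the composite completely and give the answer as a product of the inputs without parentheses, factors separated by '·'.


v3 · v1 · v5 · v4 · v2


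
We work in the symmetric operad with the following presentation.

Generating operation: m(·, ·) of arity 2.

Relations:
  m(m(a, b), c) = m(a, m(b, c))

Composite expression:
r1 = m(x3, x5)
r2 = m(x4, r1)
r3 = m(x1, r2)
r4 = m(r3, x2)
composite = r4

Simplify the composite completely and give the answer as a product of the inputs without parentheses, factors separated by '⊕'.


x1 ⊕ x4 ⊕ x3 ⊕ x5 ⊕ x2

All parenthesizations of m agree; list the x-inputs left to right.
m(x3, x5) collapses to x3 ⊕ x5
m(x4, m(x3, x5)) collapses to x4 ⊕ x3 ⊕ x5
m(x1, m(x4, m(x3, x5))) collapses to x1 ⊕ x4 ⊕ x3 ⊕ x5
m(m(x1, m(x4, m(x3, x5))), x2) collapses to x1 ⊕ x4 ⊕ x3 ⊕ x5 ⊕ x2


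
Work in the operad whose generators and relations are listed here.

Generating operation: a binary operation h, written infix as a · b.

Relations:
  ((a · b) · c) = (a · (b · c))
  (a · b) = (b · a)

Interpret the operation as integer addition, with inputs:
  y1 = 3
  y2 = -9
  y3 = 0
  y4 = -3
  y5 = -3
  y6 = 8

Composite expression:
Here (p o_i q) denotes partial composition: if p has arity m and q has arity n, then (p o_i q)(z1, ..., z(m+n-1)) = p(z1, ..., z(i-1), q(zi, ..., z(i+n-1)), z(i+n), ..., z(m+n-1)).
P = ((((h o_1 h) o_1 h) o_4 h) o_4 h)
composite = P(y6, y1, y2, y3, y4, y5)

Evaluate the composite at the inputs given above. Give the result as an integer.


-4


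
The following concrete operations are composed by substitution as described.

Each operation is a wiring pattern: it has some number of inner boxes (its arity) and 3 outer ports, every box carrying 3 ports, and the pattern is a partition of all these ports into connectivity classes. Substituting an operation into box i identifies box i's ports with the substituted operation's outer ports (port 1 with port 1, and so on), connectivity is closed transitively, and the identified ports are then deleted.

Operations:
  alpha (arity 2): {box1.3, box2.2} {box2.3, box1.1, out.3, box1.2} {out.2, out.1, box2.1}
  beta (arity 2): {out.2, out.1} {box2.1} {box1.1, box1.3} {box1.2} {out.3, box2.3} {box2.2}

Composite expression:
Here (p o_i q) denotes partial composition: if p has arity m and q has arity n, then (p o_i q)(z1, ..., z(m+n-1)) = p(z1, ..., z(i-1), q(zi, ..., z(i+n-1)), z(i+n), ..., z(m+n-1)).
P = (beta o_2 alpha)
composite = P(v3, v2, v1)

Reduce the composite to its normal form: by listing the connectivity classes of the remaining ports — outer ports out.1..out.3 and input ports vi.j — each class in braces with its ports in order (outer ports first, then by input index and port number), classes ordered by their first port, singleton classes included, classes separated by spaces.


Reachability decides: close wires over beta-identified ports.
stage alpha: inputs (v2, v1), connectivity {out.1, out.2, v1.1} {out.3, v1.3, v2.1, v2.2} {v1.2, v2.3}, out.j its boundary
stage beta: inputs (v3, v2, v1), connectivity {out.1, out.2} {out.3, v1.3, v2.1, v2.2} {v1.1} {v1.2, v2.3} {v3.1, v3.3} {v3.2}, out.j its boundary

{out.1, out.2} {out.3, v1.3, v2.1, v2.2} {v1.1} {v1.2, v2.3} {v3.1, v3.3} {v3.2}
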